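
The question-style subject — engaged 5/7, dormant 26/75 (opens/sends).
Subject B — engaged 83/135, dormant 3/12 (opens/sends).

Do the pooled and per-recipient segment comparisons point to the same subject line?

Engaged: the question-style subject 5/7 = 71.4%, Subject B 83/135 = 61.5% → the question-style subject
Dormant: the question-style subject 26/75 = 34.7%, Subject B 3/12 = 25.0% → the question-style subject
Overall: the question-style subject 31/82 = 37.8%, Subject B 86/147 = 58.5% → Subject B
The question-style subject wins each recipient group but Subject B wins overall — the comparison reverses. The question-style subject's sends skew toward dormant, which has a lower base rate.

No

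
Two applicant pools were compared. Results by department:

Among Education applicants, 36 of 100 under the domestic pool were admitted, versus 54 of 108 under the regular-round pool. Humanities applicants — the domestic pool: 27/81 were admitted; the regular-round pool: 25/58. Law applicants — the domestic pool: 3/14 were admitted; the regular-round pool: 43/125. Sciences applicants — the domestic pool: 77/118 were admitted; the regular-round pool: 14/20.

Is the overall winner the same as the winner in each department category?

No

Education: the domestic pool 36/100 = 36.0%, the regular-round pool 54/108 = 50.0% → the regular-round pool
Humanities: the domestic pool 27/81 = 33.3%, the regular-round pool 25/58 = 43.1% → the regular-round pool
Law: the domestic pool 3/14 = 21.4%, the regular-round pool 43/125 = 34.4% → the regular-round pool
Sciences: the domestic pool 77/118 = 65.3%, the regular-round pool 14/20 = 70.0% → the regular-round pool
Overall: the domestic pool 143/313 = 45.7%, the regular-round pool 136/311 = 43.7% → the domestic pool
The regular-round pool wins each department group but the domestic pool wins overall — the comparison reverses. The regular-round pool's applicants skew toward Law, which has a lower base rate.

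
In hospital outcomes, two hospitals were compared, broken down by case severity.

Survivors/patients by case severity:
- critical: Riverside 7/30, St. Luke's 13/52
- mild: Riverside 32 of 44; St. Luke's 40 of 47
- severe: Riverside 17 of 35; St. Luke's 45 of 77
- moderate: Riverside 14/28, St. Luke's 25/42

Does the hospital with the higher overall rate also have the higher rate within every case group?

Yes

Critical: Riverside 7/30 = 23.3%, St. Luke's 13/52 = 25.0% → St. Luke's
Mild: Riverside 32/44 = 72.7%, St. Luke's 40/47 = 85.1% → St. Luke's
Severe: Riverside 17/35 = 48.6%, St. Luke's 45/77 = 58.4% → St. Luke's
Moderate: Riverside 14/28 = 50.0%, St. Luke's 25/42 = 59.5% → St. Luke's
Overall: Riverside 70/137 = 51.1%, St. Luke's 123/218 = 56.4% → St. Luke's
St. Luke's wins overall and in every case group — no reversal.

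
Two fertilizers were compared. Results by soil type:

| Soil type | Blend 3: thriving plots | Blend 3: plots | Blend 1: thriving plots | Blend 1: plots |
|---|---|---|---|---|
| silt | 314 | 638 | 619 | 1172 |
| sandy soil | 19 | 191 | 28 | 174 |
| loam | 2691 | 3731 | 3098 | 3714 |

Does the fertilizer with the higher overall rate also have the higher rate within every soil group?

Yes

Silt: Blend 3 314/638 = 49.2%, Blend 1 619/1172 = 52.8% → Blend 1
Sandy soil: Blend 3 19/191 = 9.9%, Blend 1 28/174 = 16.1% → Blend 1
Loam: Blend 3 2691/3731 = 72.1%, Blend 1 3098/3714 = 83.4% → Blend 1
Overall: Blend 3 3024/4560 = 66.3%, Blend 1 3745/5060 = 74.0% → Blend 1
Blend 1 wins overall and in every soil group — no reversal.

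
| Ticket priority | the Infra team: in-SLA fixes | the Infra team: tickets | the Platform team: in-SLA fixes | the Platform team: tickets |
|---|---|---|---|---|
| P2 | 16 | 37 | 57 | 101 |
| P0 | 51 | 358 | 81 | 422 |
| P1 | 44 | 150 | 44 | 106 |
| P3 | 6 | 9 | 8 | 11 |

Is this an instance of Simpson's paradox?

P2: the Infra team 16/37 = 43.2%, the Platform team 57/101 = 56.4% → the Platform team
P0: the Infra team 51/358 = 14.2%, the Platform team 81/422 = 19.2% → the Platform team
P1: the Infra team 44/150 = 29.3%, the Platform team 44/106 = 41.5% → the Platform team
P3: the Infra team 6/9 = 66.7%, the Platform team 8/11 = 72.7% → the Platform team
Overall: the Infra team 117/554 = 21.1%, the Platform team 190/640 = 29.7% → the Platform team
The Platform team wins overall and in every ticket group — no reversal.

No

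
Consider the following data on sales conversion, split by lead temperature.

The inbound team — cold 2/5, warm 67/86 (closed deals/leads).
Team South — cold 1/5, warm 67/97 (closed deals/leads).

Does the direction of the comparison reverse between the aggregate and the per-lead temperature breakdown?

Cold: the inbound team 2/5 = 40.0%, Team South 1/5 = 20.0% → the inbound team
Warm: the inbound team 67/86 = 77.9%, Team South 67/97 = 69.1% → the inbound team
Overall: the inbound team 69/91 = 75.8%, Team South 68/102 = 66.7% → the inbound team
The inbound team wins overall and in every lead group — no reversal.

No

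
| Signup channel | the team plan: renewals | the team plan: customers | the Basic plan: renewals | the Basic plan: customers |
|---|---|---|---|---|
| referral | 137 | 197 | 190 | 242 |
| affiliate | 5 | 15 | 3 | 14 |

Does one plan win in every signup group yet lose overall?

No

Referral: the team plan 137/197 = 69.5%, the Basic plan 190/242 = 78.5% → the Basic plan
Affiliate: the team plan 5/15 = 33.3%, the Basic plan 3/14 = 21.4% → the team plan
Overall: the team plan 142/212 = 67.0%, the Basic plan 193/256 = 75.4% → the Basic plan
Neither sweeps: the team plan wins 1 of 2 groups, the Basic plan wins 1. The Basic plan wins overall but not every group — no Simpson reversal.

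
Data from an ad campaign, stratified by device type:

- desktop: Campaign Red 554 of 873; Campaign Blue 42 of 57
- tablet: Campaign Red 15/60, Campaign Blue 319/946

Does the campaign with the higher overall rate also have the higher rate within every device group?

No

Desktop: Campaign Red 554/873 = 63.5%, Campaign Blue 42/57 = 73.7% → Campaign Blue
Tablet: Campaign Red 15/60 = 25.0%, Campaign Blue 319/946 = 33.7% → Campaign Blue
Overall: Campaign Red 569/933 = 61.0%, Campaign Blue 361/1003 = 36.0% → Campaign Red
Campaign Blue wins each device group but Campaign Red wins overall — the comparison reverses. Campaign Blue's impressions skew toward tablet, which has a lower base rate.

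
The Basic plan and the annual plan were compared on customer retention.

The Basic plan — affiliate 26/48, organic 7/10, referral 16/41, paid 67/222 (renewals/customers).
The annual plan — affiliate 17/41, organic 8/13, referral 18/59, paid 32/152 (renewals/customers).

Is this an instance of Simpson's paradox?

No

Affiliate: the Basic plan 26/48 = 54.2%, the annual plan 17/41 = 41.5% → the Basic plan
Organic: the Basic plan 7/10 = 70.0%, the annual plan 8/13 = 61.5% → the Basic plan
Referral: the Basic plan 16/41 = 39.0%, the annual plan 18/59 = 30.5% → the Basic plan
Paid: the Basic plan 67/222 = 30.2%, the annual plan 32/152 = 21.1% → the Basic plan
Overall: the Basic plan 116/321 = 36.1%, the annual plan 75/265 = 28.3% → the Basic plan
The Basic plan wins overall and in every signup group — no reversal.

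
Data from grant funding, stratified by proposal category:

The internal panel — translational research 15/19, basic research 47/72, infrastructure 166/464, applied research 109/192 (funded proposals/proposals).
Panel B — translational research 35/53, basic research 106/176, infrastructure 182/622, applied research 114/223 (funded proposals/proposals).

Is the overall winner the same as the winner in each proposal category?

Translational research: the internal panel 15/19 = 78.9%, Panel B 35/53 = 66.0% → the internal panel
Basic research: the internal panel 47/72 = 65.3%, Panel B 106/176 = 60.2% → the internal panel
Infrastructure: the internal panel 166/464 = 35.8%, Panel B 182/622 = 29.3% → the internal panel
Applied research: the internal panel 109/192 = 56.8%, Panel B 114/223 = 51.1% → the internal panel
Overall: the internal panel 337/747 = 45.1%, Panel B 437/1074 = 40.7% → the internal panel
The internal panel wins overall and in every proposal group — no reversal.

Yes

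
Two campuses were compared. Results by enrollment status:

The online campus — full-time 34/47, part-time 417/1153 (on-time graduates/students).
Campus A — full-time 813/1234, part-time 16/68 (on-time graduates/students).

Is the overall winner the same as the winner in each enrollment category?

Full-time: the online campus 34/47 = 72.3%, Campus A 813/1234 = 65.9% → the online campus
Part-time: the online campus 417/1153 = 36.2%, Campus A 16/68 = 23.5% → the online campus
Overall: the online campus 451/1200 = 37.6%, Campus A 829/1302 = 63.7% → Campus A
The online campus wins each enrollment group but Campus A wins overall — the comparison reverses. The online campus's students skew toward part-time, which has a lower base rate.

No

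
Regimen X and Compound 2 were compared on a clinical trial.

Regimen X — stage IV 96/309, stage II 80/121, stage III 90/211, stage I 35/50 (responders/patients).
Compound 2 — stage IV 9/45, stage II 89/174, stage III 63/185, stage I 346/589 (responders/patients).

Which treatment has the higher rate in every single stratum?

Stage IV: Regimen X 96/309 = 31.1%, Compound 2 9/45 = 20.0% → Regimen X
Stage II: Regimen X 80/121 = 66.1%, Compound 2 89/174 = 51.1% → Regimen X
Stage III: Regimen X 90/211 = 42.7%, Compound 2 63/185 = 34.1% → Regimen X
Stage I: Regimen X 35/50 = 70.0%, Compound 2 346/589 = 58.7% → Regimen X
Regimen X has the higher rate in all 4 groups.

Regimen X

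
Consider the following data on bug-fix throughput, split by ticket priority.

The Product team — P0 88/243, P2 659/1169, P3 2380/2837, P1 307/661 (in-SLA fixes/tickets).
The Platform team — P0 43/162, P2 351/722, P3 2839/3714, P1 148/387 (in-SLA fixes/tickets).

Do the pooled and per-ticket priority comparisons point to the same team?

P0: the Product team 88/243 = 36.2%, the Platform team 43/162 = 26.5% → the Product team
P2: the Product team 659/1169 = 56.4%, the Platform team 351/722 = 48.6% → the Product team
P3: the Product team 2380/2837 = 83.9%, the Platform team 2839/3714 = 76.4% → the Product team
P1: the Product team 307/661 = 46.4%, the Platform team 148/387 = 38.2% → the Product team
Overall: the Product team 3434/4910 = 69.9%, the Platform team 3381/4985 = 67.8% → the Product team
The Product team wins overall and in every ticket group — no reversal.

Yes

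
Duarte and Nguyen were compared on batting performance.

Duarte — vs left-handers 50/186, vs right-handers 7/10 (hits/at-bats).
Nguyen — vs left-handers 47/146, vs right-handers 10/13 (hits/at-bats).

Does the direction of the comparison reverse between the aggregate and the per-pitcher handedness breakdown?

No

Vs left-handers: Duarte 50/186 = 26.9%, Nguyen 47/146 = 32.2% → Nguyen
Vs right-handers: Duarte 7/10 = 70.0%, Nguyen 10/13 = 76.9% → Nguyen
Overall: Duarte 57/196 = 29.1%, Nguyen 57/159 = 35.8% → Nguyen
Nguyen wins overall and in every pitcher group — no reversal.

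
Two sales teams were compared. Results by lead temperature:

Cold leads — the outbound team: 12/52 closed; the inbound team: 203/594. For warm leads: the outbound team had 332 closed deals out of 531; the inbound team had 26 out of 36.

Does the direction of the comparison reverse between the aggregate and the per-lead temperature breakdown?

Yes

Cold: the outbound team 12/52 = 23.1%, the inbound team 203/594 = 34.2% → the inbound team
Warm: the outbound team 332/531 = 62.5%, the inbound team 26/36 = 72.2% → the inbound team
Overall: the outbound team 344/583 = 59.0%, the inbound team 229/630 = 36.3% → the outbound team
The inbound team wins each lead group but the outbound team wins overall — the comparison reverses. The inbound team's leads skew toward cold, which has a lower base rate.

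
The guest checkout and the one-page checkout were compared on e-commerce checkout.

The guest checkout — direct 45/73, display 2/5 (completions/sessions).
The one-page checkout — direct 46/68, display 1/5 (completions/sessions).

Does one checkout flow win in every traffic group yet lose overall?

Direct: the guest checkout 45/73 = 61.6%, the one-page checkout 46/68 = 67.6% → the one-page checkout
Display: the guest checkout 2/5 = 40.0%, the one-page checkout 1/5 = 20.0% → the guest checkout
Overall: the guest checkout 47/78 = 60.3%, the one-page checkout 47/73 = 64.4% → the one-page checkout
Neither sweeps: the guest checkout wins 1 of 2 groups, the one-page checkout wins 1. The one-page checkout wins overall but not every group — no Simpson reversal.

No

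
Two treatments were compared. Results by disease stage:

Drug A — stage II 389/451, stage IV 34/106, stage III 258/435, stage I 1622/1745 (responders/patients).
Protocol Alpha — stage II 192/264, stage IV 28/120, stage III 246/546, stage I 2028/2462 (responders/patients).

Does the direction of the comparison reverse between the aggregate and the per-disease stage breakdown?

No

Stage II: Drug A 389/451 = 86.3%, Protocol Alpha 192/264 = 72.7% → Drug A
Stage IV: Drug A 34/106 = 32.1%, Protocol Alpha 28/120 = 23.3% → Drug A
Stage III: Drug A 258/435 = 59.3%, Protocol Alpha 246/546 = 45.1% → Drug A
Stage I: Drug A 1622/1745 = 93.0%, Protocol Alpha 2028/2462 = 82.4% → Drug A
Overall: Drug A 2303/2737 = 84.1%, Protocol Alpha 2494/3392 = 73.5% → Drug A
Drug A wins overall and in every disease group — no reversal.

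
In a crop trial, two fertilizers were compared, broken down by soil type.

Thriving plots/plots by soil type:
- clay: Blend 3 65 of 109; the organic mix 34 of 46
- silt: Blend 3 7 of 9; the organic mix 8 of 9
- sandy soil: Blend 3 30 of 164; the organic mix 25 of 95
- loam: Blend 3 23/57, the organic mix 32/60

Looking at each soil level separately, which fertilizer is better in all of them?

Clay: Blend 3 65/109 = 59.6%, the organic mix 34/46 = 73.9% → the organic mix
Silt: Blend 3 7/9 = 77.8%, the organic mix 8/9 = 88.9% → the organic mix
Sandy soil: Blend 3 30/164 = 18.3%, the organic mix 25/95 = 26.3% → the organic mix
Loam: Blend 3 23/57 = 40.4%, the organic mix 32/60 = 53.3% → the organic mix
The organic mix has the higher rate in all 4 groups.

the organic mix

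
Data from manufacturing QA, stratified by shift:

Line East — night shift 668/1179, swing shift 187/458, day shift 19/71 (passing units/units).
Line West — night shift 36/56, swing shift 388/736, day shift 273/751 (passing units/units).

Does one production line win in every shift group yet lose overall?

Yes

Night shift: Line East 668/1179 = 56.7%, Line West 36/56 = 64.3% → Line West
Swing shift: Line East 187/458 = 40.8%, Line West 388/736 = 52.7% → Line West
Day shift: Line East 19/71 = 26.8%, Line West 273/751 = 36.4% → Line West
Overall: Line East 874/1708 = 51.2%, Line West 697/1543 = 45.2% → Line East
Line West wins each shift group but Line East wins overall — the comparison reverses. Line West's units skew toward day shift, which has a lower base rate.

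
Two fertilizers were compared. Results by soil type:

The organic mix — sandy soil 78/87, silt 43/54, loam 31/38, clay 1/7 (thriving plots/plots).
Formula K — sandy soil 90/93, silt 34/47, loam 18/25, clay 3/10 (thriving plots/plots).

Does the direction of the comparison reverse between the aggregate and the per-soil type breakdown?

Sandy soil: the organic mix 78/87 = 89.7%, Formula K 90/93 = 96.8% → Formula K
Silt: the organic mix 43/54 = 79.6%, Formula K 34/47 = 72.3% → the organic mix
Loam: the organic mix 31/38 = 81.6%, Formula K 18/25 = 72.0% → the organic mix
Clay: the organic mix 1/7 = 14.3%, Formula K 3/10 = 30.0% → Formula K
Overall: the organic mix 153/186 = 82.3%, Formula K 145/175 = 82.9% → Formula K
Neither sweeps: the organic mix wins 2 of 4 groups, Formula K wins 2. Formula K wins overall but not every group — no Simpson reversal.

No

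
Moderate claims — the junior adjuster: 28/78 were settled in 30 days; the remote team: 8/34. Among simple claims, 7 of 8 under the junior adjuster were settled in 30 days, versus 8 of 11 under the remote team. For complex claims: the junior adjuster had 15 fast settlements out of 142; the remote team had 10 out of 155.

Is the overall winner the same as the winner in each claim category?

Moderate: the junior adjuster 28/78 = 35.9%, the remote team 8/34 = 23.5% → the junior adjuster
Simple: the junior adjuster 7/8 = 87.5%, the remote team 8/11 = 72.7% → the junior adjuster
Complex: the junior adjuster 15/142 = 10.6%, the remote team 10/155 = 6.5% → the junior adjuster
Overall: the junior adjuster 50/228 = 21.9%, the remote team 26/200 = 13.0% → the junior adjuster
The junior adjuster wins overall and in every claim group — no reversal.

Yes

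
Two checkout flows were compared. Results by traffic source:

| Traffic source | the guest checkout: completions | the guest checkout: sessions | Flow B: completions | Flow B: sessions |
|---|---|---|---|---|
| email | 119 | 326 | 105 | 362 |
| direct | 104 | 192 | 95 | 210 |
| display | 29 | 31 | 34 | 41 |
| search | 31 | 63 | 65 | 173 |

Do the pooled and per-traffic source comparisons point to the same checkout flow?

Yes

Email: the guest checkout 119/326 = 36.5%, Flow B 105/362 = 29.0% → the guest checkout
Direct: the guest checkout 104/192 = 54.2%, Flow B 95/210 = 45.2% → the guest checkout
Display: the guest checkout 29/31 = 93.5%, Flow B 34/41 = 82.9% → the guest checkout
Search: the guest checkout 31/63 = 49.2%, Flow B 65/173 = 37.6% → the guest checkout
Overall: the guest checkout 283/612 = 46.2%, Flow B 299/786 = 38.0% → the guest checkout
The guest checkout wins overall and in every traffic group — no reversal.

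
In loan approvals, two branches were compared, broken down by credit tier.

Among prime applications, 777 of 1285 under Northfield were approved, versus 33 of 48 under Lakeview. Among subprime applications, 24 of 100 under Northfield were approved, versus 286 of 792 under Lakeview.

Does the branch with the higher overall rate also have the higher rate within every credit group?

Prime: Northfield 777/1285 = 60.5%, Lakeview 33/48 = 68.8% → Lakeview
Subprime: Northfield 24/100 = 24.0%, Lakeview 286/792 = 36.1% → Lakeview
Overall: Northfield 801/1385 = 57.8%, Lakeview 319/840 = 38.0% → Northfield
Lakeview wins each credit group but Northfield wins overall — the comparison reverses. Lakeview's applications skew toward subprime, which has a lower base rate.

No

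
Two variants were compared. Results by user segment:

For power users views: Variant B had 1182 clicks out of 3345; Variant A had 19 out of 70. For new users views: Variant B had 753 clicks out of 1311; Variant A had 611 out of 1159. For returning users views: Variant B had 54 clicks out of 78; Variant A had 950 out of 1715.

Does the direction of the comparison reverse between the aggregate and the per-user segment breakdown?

Yes

Power users: Variant B 1182/3345 = 35.3%, Variant A 19/70 = 27.1% → Variant B
New users: Variant B 753/1311 = 57.4%, Variant A 611/1159 = 52.7% → Variant B
Returning users: Variant B 54/78 = 69.2%, Variant A 950/1715 = 55.4% → Variant B
Overall: Variant B 1989/4734 = 42.0%, Variant A 1580/2944 = 53.7% → Variant A
Variant B wins each user group but Variant A wins overall — the comparison reverses. Variant B's views skew toward power users, which has a lower base rate.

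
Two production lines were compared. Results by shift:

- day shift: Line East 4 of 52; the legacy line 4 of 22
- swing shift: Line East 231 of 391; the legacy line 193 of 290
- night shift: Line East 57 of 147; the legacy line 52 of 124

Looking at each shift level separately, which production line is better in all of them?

Day shift: Line East 4/52 = 7.7%, the legacy line 4/22 = 18.2% → the legacy line
Swing shift: Line East 231/391 = 59.1%, the legacy line 193/290 = 66.6% → the legacy line
Night shift: Line East 57/147 = 38.8%, the legacy line 52/124 = 41.9% → the legacy line
The legacy line has the higher rate in all 3 groups.

the legacy line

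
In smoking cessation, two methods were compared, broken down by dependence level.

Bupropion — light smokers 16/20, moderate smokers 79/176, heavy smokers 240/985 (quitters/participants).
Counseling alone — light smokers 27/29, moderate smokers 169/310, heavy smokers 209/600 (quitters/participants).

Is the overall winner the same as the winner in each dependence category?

Yes

Light smokers: bupropion 16/20 = 80.0%, counseling alone 27/29 = 93.1% → counseling alone
Moderate smokers: bupropion 79/176 = 44.9%, counseling alone 169/310 = 54.5% → counseling alone
Heavy smokers: bupropion 240/985 = 24.4%, counseling alone 209/600 = 34.8% → counseling alone
Overall: bupropion 335/1181 = 28.4%, counseling alone 405/939 = 43.1% → counseling alone
Counseling alone wins overall and in every dependence group — no reversal.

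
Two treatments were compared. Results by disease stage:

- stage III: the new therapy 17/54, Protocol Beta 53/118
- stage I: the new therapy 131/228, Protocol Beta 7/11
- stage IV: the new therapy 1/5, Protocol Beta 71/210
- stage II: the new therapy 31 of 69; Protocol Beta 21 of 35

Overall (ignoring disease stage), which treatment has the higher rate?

the new therapy

Stage III: the new therapy 17/54 = 31.5%, Protocol Beta 53/118 = 44.9% → Protocol Beta
Stage I: the new therapy 131/228 = 57.5%, Protocol Beta 7/11 = 63.6% → Protocol Beta
Stage IV: the new therapy 1/5 = 20.0%, Protocol Beta 71/210 = 33.8% → Protocol Beta
Stage II: the new therapy 31/69 = 44.9%, Protocol Beta 21/35 = 60.0% → Protocol Beta
Overall: the new therapy 180/356 = 50.6%, Protocol Beta 152/374 = 40.6% → the new therapy
(Protocol Beta wins every disease group but the new therapy wins overall — Protocol Beta's patients skew toward the low-rate stage IV group.)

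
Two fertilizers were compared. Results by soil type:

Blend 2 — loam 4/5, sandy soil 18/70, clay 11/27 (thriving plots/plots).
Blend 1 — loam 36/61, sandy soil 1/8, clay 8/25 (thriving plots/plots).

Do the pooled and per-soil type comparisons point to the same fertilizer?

No

Loam: Blend 2 4/5 = 80.0%, Blend 1 36/61 = 59.0% → Blend 2
Sandy soil: Blend 2 18/70 = 25.7%, Blend 1 1/8 = 12.5% → Blend 2
Clay: Blend 2 11/27 = 40.7%, Blend 1 8/25 = 32.0% → Blend 2
Overall: Blend 2 33/102 = 32.4%, Blend 1 45/94 = 47.9% → Blend 1
Blend 2 wins each soil group but Blend 1 wins overall — the comparison reverses. Blend 2's plots skew toward sandy soil, which has a lower base rate.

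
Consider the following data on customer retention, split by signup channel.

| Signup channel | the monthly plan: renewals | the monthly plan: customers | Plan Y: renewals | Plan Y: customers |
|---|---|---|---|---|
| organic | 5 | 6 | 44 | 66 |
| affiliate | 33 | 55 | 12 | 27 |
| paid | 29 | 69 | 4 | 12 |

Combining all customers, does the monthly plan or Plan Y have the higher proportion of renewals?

Plan Y

Organic: the monthly plan 5/6 = 83.3%, Plan Y 44/66 = 66.7% → the monthly plan
Affiliate: the monthly plan 33/55 = 60.0%, Plan Y 12/27 = 44.4% → the monthly plan
Paid: the monthly plan 29/69 = 42.0%, Plan Y 4/12 = 33.3% → the monthly plan
Overall: the monthly plan 67/130 = 51.5%, Plan Y 60/105 = 57.1% → Plan Y
(The monthly plan wins every signup group but Plan Y wins overall — the monthly plan's customers skew toward the low-rate paid group.)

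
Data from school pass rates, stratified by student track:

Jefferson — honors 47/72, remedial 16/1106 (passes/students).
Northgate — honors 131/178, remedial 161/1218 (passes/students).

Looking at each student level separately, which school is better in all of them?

Honors: Jefferson 47/72 = 65.3%, Northgate 131/178 = 73.6% → Northgate
Remedial: Jefferson 16/1106 = 1.4%, Northgate 161/1218 = 13.2% → Northgate
Northgate has the higher rate in both groups.

Northgate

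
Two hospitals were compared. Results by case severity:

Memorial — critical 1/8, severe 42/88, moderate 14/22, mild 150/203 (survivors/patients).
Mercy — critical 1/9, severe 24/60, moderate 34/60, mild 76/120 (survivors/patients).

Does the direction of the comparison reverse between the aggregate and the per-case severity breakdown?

No

Critical: Memorial 1/8 = 12.5%, Mercy 1/9 = 11.1% → Memorial
Severe: Memorial 42/88 = 47.7%, Mercy 24/60 = 40.0% → Memorial
Moderate: Memorial 14/22 = 63.6%, Mercy 34/60 = 56.7% → Memorial
Mild: Memorial 150/203 = 73.9%, Mercy 76/120 = 63.3% → Memorial
Overall: Memorial 207/321 = 64.5%, Mercy 135/249 = 54.2% → Memorial
Memorial wins overall and in every case group — no reversal.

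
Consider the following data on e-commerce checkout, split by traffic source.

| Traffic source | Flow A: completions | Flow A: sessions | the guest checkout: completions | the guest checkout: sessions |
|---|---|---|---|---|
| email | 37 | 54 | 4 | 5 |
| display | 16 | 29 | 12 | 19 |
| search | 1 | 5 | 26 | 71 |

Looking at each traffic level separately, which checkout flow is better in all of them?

Email: Flow A 37/54 = 68.5%, the guest checkout 4/5 = 80.0% → the guest checkout
Display: Flow A 16/29 = 55.2%, the guest checkout 12/19 = 63.2% → the guest checkout
Search: Flow A 1/5 = 20.0%, the guest checkout 26/71 = 36.6% → the guest checkout
The guest checkout has the higher rate in all 3 groups.

the guest checkout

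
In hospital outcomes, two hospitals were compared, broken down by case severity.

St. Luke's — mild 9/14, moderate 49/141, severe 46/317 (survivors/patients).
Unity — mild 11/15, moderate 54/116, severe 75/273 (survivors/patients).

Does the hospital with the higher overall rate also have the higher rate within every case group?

Mild: St. Luke's 9/14 = 64.3%, Unity 11/15 = 73.3% → Unity
Moderate: St. Luke's 49/141 = 34.8%, Unity 54/116 = 46.6% → Unity
Severe: St. Luke's 46/317 = 14.5%, Unity 75/273 = 27.5% → Unity
Overall: St. Luke's 104/472 = 22.0%, Unity 140/404 = 34.7% → Unity
Unity wins overall and in every case group — no reversal.

Yes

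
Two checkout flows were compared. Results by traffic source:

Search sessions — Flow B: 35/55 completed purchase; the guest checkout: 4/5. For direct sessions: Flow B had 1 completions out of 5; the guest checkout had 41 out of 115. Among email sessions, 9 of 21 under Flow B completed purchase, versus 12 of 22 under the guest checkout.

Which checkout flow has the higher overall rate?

Flow B

Search: Flow B 35/55 = 63.6%, the guest checkout 4/5 = 80.0% → the guest checkout
Direct: Flow B 1/5 = 20.0%, the guest checkout 41/115 = 35.7% → the guest checkout
Email: Flow B 9/21 = 42.9%, the guest checkout 12/22 = 54.5% → the guest checkout
Overall: Flow B 45/81 = 55.6%, the guest checkout 57/142 = 40.1% → Flow B
(The guest checkout wins every traffic group but Flow B wins overall — the guest checkout's sessions skew toward the low-rate direct group.)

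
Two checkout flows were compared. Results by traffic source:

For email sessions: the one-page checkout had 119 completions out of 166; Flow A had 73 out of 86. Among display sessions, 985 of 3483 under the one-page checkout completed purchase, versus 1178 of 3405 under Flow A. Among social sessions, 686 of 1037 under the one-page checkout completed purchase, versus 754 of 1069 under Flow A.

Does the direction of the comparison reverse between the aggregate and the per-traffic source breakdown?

Email: the one-page checkout 119/166 = 71.7%, Flow A 73/86 = 84.9% → Flow A
Display: the one-page checkout 985/3483 = 28.3%, Flow A 1178/3405 = 34.6% → Flow A
Social: the one-page checkout 686/1037 = 66.2%, Flow A 754/1069 = 70.5% → Flow A
Overall: the one-page checkout 1790/4686 = 38.2%, Flow A 2005/4560 = 44.0% → Flow A
Flow A wins overall and in every traffic group — no reversal.

No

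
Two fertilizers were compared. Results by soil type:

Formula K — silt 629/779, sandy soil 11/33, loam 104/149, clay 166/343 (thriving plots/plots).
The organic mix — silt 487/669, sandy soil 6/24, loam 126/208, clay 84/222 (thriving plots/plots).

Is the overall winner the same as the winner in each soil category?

Yes

Silt: Formula K 629/779 = 80.7%, the organic mix 487/669 = 72.8% → Formula K
Sandy soil: Formula K 11/33 = 33.3%, the organic mix 6/24 = 25.0% → Formula K
Loam: Formula K 104/149 = 69.8%, the organic mix 126/208 = 60.6% → Formula K
Clay: Formula K 166/343 = 48.4%, the organic mix 84/222 = 37.8% → Formula K
Overall: Formula K 910/1304 = 69.8%, the organic mix 703/1123 = 62.6% → Formula K
Formula K wins overall and in every soil group — no reversal.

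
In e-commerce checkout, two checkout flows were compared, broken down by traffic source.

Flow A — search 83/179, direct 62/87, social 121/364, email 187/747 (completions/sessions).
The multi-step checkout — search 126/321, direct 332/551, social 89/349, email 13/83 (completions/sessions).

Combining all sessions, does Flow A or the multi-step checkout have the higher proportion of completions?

the multi-step checkout

Search: Flow A 83/179 = 46.4%, the multi-step checkout 126/321 = 39.3% → Flow A
Direct: Flow A 62/87 = 71.3%, the multi-step checkout 332/551 = 60.3% → Flow A
Social: Flow A 121/364 = 33.2%, the multi-step checkout 89/349 = 25.5% → Flow A
Email: Flow A 187/747 = 25.0%, the multi-step checkout 13/83 = 15.7% → Flow A
Overall: Flow A 453/1377 = 32.9%, the multi-step checkout 560/1304 = 42.9% → the multi-step checkout
(Flow A wins every traffic group but the multi-step checkout wins overall — Flow A's sessions skew toward the low-rate email group.)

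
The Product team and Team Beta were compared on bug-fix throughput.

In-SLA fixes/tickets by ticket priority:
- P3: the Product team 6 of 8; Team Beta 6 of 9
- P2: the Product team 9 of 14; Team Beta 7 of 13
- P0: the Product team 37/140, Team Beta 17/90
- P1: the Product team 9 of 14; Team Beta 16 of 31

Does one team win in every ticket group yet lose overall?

No

P3: the Product team 6/8 = 75.0%, Team Beta 6/9 = 66.7% → the Product team
P2: the Product team 9/14 = 64.3%, Team Beta 7/13 = 53.8% → the Product team
P0: the Product team 37/140 = 26.4%, Team Beta 17/90 = 18.9% → the Product team
P1: the Product team 9/14 = 64.3%, Team Beta 16/31 = 51.6% → the Product team
Overall: the Product team 61/176 = 34.7%, Team Beta 46/143 = 32.2% → the Product team
The Product team wins overall and in every ticket group — no reversal.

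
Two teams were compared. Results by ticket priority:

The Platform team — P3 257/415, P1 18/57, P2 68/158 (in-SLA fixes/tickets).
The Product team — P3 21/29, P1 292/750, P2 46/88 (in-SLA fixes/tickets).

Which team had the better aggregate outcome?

the Platform team

P3: the Platform team 257/415 = 61.9%, the Product team 21/29 = 72.4% → the Product team
P1: the Platform team 18/57 = 31.6%, the Product team 292/750 = 38.9% → the Product team
P2: the Platform team 68/158 = 43.0%, the Product team 46/88 = 52.3% → the Product team
Overall: the Platform team 343/630 = 54.4%, the Product team 359/867 = 41.4% → the Platform team
(The Product team wins every ticket group but the Platform team wins overall — the Product team's tickets skew toward the low-rate P1 group.)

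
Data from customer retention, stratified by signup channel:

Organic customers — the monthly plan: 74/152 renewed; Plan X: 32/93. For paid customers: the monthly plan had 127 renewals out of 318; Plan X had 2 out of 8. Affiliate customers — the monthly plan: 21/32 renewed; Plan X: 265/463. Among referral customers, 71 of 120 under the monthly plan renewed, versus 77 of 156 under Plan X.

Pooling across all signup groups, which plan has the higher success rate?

Organic: the monthly plan 74/152 = 48.7%, Plan X 32/93 = 34.4% → the monthly plan
Paid: the monthly plan 127/318 = 39.9%, Plan X 2/8 = 25.0% → the monthly plan
Affiliate: the monthly plan 21/32 = 65.6%, Plan X 265/463 = 57.2% → the monthly plan
Referral: the monthly plan 71/120 = 59.2%, Plan X 77/156 = 49.4% → the monthly plan
Overall: the monthly plan 293/622 = 47.1%, Plan X 376/720 = 52.2% → Plan X
(The monthly plan wins every signup group but Plan X wins overall — the monthly plan's customers skew toward the low-rate paid group.)

Plan X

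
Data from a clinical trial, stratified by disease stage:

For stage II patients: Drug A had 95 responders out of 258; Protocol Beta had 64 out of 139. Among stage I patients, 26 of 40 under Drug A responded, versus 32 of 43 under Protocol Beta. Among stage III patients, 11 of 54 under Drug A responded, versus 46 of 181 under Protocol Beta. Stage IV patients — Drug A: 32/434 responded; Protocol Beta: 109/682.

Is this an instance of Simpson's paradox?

No

Stage II: Drug A 95/258 = 36.8%, Protocol Beta 64/139 = 46.0% → Protocol Beta
Stage I: Drug A 26/40 = 65.0%, Protocol Beta 32/43 = 74.4% → Protocol Beta
Stage III: Drug A 11/54 = 20.4%, Protocol Beta 46/181 = 25.4% → Protocol Beta
Stage IV: Drug A 32/434 = 7.4%, Protocol Beta 109/682 = 16.0% → Protocol Beta
Overall: Drug A 164/786 = 20.9%, Protocol Beta 251/1045 = 24.0% → Protocol Beta
Protocol Beta wins overall and in every disease group — no reversal.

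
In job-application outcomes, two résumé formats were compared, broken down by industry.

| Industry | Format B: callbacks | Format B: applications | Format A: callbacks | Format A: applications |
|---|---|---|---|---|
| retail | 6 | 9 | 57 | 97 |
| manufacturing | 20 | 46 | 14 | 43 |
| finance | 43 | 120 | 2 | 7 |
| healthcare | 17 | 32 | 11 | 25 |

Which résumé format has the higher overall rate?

Retail: Format B 6/9 = 66.7%, Format A 57/97 = 58.8% → Format B
Manufacturing: Format B 20/46 = 43.5%, Format A 14/43 = 32.6% → Format B
Finance: Format B 43/120 = 35.8%, Format A 2/7 = 28.6% → Format B
Healthcare: Format B 17/32 = 53.1%, Format A 11/25 = 44.0% → Format B
Overall: Format B 86/207 = 41.5%, Format A 84/172 = 48.8% → Format A
(Format B wins every industry group but Format A wins overall — Format B's applications skew toward the low-rate finance group.)

Format A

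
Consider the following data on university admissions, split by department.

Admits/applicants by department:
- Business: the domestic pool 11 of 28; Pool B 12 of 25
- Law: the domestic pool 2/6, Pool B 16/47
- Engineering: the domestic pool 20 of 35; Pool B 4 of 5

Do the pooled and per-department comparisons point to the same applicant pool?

Business: the domestic pool 11/28 = 39.3%, Pool B 12/25 = 48.0% → Pool B
Law: the domestic pool 2/6 = 33.3%, Pool B 16/47 = 34.0% → Pool B
Engineering: the domestic pool 20/35 = 57.1%, Pool B 4/5 = 80.0% → Pool B
Overall: the domestic pool 33/69 = 47.8%, Pool B 32/77 = 41.6% → the domestic pool
Pool B wins each department group but the domestic pool wins overall — the comparison reverses. Pool B's applicants skew toward Law, which has a lower base rate.

No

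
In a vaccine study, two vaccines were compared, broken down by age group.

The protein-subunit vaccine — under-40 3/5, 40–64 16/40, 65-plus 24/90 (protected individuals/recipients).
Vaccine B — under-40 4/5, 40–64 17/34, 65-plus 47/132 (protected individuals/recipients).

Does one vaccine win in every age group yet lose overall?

No

Under-40: the protein-subunit vaccine 3/5 = 60.0%, Vaccine B 4/5 = 80.0% → Vaccine B
40–64: the protein-subunit vaccine 16/40 = 40.0%, Vaccine B 17/34 = 50.0% → Vaccine B
65-plus: the protein-subunit vaccine 24/90 = 26.7%, Vaccine B 47/132 = 35.6% → Vaccine B
Overall: the protein-subunit vaccine 43/135 = 31.9%, Vaccine B 68/171 = 39.8% → Vaccine B
Vaccine B wins overall and in every age group — no reversal.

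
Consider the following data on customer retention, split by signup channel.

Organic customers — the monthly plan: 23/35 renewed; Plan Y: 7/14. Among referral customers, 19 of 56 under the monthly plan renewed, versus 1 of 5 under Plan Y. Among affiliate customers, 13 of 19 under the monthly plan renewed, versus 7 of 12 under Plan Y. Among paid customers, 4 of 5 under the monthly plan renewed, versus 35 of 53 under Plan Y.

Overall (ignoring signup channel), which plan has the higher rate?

Organic: the monthly plan 23/35 = 65.7%, Plan Y 7/14 = 50.0% → the monthly plan
Referral: the monthly plan 19/56 = 33.9%, Plan Y 1/5 = 20.0% → the monthly plan
Affiliate: the monthly plan 13/19 = 68.4%, Plan Y 7/12 = 58.3% → the monthly plan
Paid: the monthly plan 4/5 = 80.0%, Plan Y 35/53 = 66.0% → the monthly plan
Overall: the monthly plan 59/115 = 51.3%, Plan Y 50/84 = 59.5% → Plan Y
(The monthly plan wins every signup group but Plan Y wins overall — the monthly plan's customers skew toward the low-rate referral group.)

Plan Y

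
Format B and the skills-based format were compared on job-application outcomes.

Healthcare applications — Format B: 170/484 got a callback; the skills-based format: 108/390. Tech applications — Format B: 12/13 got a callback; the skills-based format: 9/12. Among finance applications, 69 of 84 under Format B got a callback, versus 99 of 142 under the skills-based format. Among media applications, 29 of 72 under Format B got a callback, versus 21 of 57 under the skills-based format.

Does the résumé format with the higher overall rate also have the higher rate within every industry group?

Healthcare: Format B 170/484 = 35.1%, the skills-based format 108/390 = 27.7% → Format B
Tech: Format B 12/13 = 92.3%, the skills-based format 9/12 = 75.0% → Format B
Finance: Format B 69/84 = 82.1%, the skills-based format 99/142 = 69.7% → Format B
Media: Format B 29/72 = 40.3%, the skills-based format 21/57 = 36.8% → Format B
Overall: Format B 280/653 = 42.9%, the skills-based format 237/601 = 39.4% → Format B
Format B wins overall and in every industry group — no reversal.

Yes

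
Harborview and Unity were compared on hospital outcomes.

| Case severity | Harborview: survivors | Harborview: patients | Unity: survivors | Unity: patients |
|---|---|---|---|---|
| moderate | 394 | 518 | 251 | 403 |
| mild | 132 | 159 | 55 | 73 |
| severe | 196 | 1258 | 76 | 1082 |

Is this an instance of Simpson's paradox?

No

Moderate: Harborview 394/518 = 76.1%, Unity 251/403 = 62.3% → Harborview
Mild: Harborview 132/159 = 83.0%, Unity 55/73 = 75.3% → Harborview
Severe: Harborview 196/1258 = 15.6%, Unity 76/1082 = 7.0% → Harborview
Overall: Harborview 722/1935 = 37.3%, Unity 382/1558 = 24.5% → Harborview
Harborview wins overall and in every case group — no reversal.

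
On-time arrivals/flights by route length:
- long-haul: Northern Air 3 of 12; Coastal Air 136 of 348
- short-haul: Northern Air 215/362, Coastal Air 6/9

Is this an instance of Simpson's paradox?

Yes

Long-haul: Northern Air 3/12 = 25.0%, Coastal Air 136/348 = 39.1% → Coastal Air
Short-haul: Northern Air 215/362 = 59.4%, Coastal Air 6/9 = 66.7% → Coastal Air
Overall: Northern Air 218/374 = 58.3%, Coastal Air 142/357 = 39.8% → Northern Air
Coastal Air wins each route group but Northern Air wins overall — the comparison reverses. Coastal Air's flights skew toward long-haul, which has a lower base rate.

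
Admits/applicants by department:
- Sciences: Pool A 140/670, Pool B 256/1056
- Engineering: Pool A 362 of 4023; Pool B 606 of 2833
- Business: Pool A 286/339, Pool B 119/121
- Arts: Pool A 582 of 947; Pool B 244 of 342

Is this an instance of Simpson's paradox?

Sciences: Pool A 140/670 = 20.9%, Pool B 256/1056 = 24.2% → Pool B
Engineering: Pool A 362/4023 = 9.0%, Pool B 606/2833 = 21.4% → Pool B
Business: Pool A 286/339 = 84.4%, Pool B 119/121 = 98.3% → Pool B
Arts: Pool A 582/947 = 61.5%, Pool B 244/342 = 71.3% → Pool B
Overall: Pool A 1370/5979 = 22.9%, Pool B 1225/4352 = 28.1% → Pool B
Pool B wins overall and in every department group — no reversal.

No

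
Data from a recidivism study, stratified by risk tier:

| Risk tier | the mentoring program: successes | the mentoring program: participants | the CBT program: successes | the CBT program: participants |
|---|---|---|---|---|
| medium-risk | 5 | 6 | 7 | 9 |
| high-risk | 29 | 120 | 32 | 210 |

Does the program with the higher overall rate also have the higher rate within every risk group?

Yes

Medium-risk: the mentoring program 5/6 = 83.3%, the CBT program 7/9 = 77.8% → the mentoring program
High-risk: the mentoring program 29/120 = 24.2%, the CBT program 32/210 = 15.2% → the mentoring program
Overall: the mentoring program 34/126 = 27.0%, the CBT program 39/219 = 17.8% → the mentoring program
The mentoring program wins overall and in every risk group — no reversal.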